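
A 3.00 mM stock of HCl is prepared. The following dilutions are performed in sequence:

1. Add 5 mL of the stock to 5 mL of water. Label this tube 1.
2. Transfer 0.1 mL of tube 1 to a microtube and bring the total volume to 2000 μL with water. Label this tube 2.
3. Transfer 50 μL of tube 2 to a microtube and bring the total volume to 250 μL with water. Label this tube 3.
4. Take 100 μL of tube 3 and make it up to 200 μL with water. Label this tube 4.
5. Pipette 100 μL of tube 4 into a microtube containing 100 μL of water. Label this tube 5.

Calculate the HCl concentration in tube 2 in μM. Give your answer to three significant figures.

75.0 μM

Step 1: 5 mL + 5 mL = 10 mL total → factor 10/5 = 2
Step 2: 0.1 mL brought to 2000 μL → factor 2/0.1 = 20
Dilution factor through tube 2 = 2 × 20 = 40
[tube 2] = 3.00 mM / 40 = 0.07500 mM = 75.0 μM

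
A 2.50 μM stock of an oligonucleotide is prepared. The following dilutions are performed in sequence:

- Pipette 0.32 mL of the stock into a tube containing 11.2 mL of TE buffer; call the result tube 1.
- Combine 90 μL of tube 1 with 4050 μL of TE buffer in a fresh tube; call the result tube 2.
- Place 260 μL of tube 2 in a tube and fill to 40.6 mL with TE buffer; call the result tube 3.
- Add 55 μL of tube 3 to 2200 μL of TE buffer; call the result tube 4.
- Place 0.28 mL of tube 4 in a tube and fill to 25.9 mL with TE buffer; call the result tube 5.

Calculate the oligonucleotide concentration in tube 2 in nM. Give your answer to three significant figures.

1.51 nM

Step 1: 0.32 mL + 11.2 mL = 11.52 mL total → factor 11.52/0.32 = 36
Step 2: 90 μL + 4050 μL = 4140 μL total → factor 4140/90 = 46
Dilution factor through tube 2 = 36 × 46 = 1656
[tube 2] = 2.50 μM / 1656 = 0.001510 μM = 1.51 nM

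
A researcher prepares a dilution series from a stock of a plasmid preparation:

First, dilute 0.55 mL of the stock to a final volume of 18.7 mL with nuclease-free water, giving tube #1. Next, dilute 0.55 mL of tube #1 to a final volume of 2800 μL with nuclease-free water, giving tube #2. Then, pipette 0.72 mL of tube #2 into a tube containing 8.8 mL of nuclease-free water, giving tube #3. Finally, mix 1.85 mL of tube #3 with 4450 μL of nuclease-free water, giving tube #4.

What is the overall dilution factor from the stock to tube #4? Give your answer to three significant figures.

7.79 × 10^3

Step 1: 0.55 mL brought to 18.7 mL → factor 18.7/0.55 = 34
Step 2: 0.55 mL brought to 2800 μL → factor 2.8/0.55 = 5.0909
Step 3: 0.72 mL + 8.8 mL = 9.52 mL total → factor 9.52/0.72 = 13.222
Step 4: 1.85 mL + 4450 μL = 6.3 mL total → factor 6.3/1.85 = 3.4054
Overall dilution factor = 34 × 5.0909 × 13.222 × 3.4054 = 7793.8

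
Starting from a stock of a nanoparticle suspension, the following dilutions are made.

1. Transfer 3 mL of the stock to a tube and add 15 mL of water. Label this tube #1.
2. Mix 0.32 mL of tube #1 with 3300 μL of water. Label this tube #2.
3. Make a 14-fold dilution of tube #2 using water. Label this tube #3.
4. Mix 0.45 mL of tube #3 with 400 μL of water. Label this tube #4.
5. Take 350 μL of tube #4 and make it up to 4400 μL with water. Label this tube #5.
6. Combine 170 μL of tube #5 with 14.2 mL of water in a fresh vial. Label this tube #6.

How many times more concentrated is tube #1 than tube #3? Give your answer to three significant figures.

Step 1: 3 mL + 15 mL = 18 mL total → factor 18/3 = 6
Step 2: 0.32 mL + 3300 μL = 3.62 mL total → factor 3.62/0.32 = 11.312
Step 3: 14-fold → factor 14
Dilution factor to tube #1 = 6; to tube #3 = 950.25
[tube #1]/[tube #3] = (factor to tube #3)/(factor to tube #1) = 950.25/6 = 158

158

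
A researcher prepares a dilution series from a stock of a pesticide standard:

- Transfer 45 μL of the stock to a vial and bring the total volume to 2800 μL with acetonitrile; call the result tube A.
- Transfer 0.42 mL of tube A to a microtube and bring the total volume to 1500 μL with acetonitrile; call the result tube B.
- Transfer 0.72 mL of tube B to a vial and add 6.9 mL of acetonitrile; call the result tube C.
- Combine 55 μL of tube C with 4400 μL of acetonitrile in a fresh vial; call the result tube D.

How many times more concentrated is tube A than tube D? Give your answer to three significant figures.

3.06 × 10^3

Step 1: 45 μL brought to 2800 μL → factor 2800/45 = 62.222
Step 2: 0.42 mL brought to 1500 μL → factor 1.5/0.42 = 3.5714
Step 3: 0.72 mL + 6.9 mL = 7.62 mL total → factor 7.62/0.72 = 10.583
Step 4: 55 μL + 4400 μL = 4455 μL total → factor 4455/55 = 81
Dilution factor to tube A = 62.222; to tube D = 1.905 × 10^5
[tube A]/[tube D] = (factor to tube D)/(factor to tube A) = 1.905 × 10^5/62.222 = 3.06 × 10^3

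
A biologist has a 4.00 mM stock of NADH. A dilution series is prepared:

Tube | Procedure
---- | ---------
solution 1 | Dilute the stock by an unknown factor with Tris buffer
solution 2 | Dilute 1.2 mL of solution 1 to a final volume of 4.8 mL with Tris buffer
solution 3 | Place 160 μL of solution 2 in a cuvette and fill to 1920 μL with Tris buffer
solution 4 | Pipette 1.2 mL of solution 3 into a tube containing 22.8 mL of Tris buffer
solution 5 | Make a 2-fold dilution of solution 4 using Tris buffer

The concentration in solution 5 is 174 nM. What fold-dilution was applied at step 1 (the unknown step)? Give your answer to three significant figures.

12.0-fold

Step 1: unknown factor x
Step 2: 1.2 mL brought to 4.8 mL → factor 4.8/1.2 = 4
Step 3: 160 μL brought to 1920 μL → factor 1920/160 = 12
Step 4: 1.2 mL + 22.8 mL = 24 mL total → factor 24/1.2 = 20
Step 5: 2-fold → factor 2
Product of known-step factors = 1920
Overall factor = 4.00 mM / (174 nM) = 22989
x = 22989 / 1920 = 12.0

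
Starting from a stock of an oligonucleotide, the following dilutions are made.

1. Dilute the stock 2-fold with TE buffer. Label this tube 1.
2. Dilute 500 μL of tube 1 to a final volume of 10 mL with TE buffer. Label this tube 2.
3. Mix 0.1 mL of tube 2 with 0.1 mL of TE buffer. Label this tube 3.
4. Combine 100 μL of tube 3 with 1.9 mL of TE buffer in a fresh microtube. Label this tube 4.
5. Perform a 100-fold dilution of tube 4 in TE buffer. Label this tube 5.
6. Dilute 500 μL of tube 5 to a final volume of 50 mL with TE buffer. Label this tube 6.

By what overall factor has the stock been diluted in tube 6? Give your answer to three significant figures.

Step 1: 2-fold → factor 2
Step 2: 500 μL brought to 10 mL → factor 10000/500 = 20
Step 3: 0.1 mL + 0.1 mL = 0.2 mL total → factor 0.2/0.1 = 2
Step 4: 100 μL + 1.9 mL = 2000 μL total → factor 2000/100 = 20
Step 5: 100-fold → factor 100
Step 6: 500 μL brought to 50 mL → factor 50000/500 = 100
Overall dilution factor = 2 × 20 × 2 × 20 × 100 × 100 = 1.6 × 10^7

1.60 × 10^7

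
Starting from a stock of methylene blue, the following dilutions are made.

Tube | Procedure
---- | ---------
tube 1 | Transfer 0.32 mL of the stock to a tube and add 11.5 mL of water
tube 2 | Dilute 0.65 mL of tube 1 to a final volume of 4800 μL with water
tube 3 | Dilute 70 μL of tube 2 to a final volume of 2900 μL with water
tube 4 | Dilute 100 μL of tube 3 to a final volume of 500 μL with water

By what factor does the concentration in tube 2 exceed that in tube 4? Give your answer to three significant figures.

Step 1: 0.32 mL + 11.5 mL = 11.82 mL total → factor 11.82/0.32 = 36.938
Step 2: 0.65 mL brought to 4800 μL → factor 4.8/0.65 = 7.3846
Step 3: 70 μL brought to 2900 μL → factor 2900/70 = 41.429
Step 4: 100 μL brought to 500 μL → factor 500/100 = 5
Dilution factor to tube 2 = 272.77; to tube 4 = 56502
[tube 2]/[tube 4] = (factor to tube 4)/(factor to tube 2) = 56502/272.77 = 207

207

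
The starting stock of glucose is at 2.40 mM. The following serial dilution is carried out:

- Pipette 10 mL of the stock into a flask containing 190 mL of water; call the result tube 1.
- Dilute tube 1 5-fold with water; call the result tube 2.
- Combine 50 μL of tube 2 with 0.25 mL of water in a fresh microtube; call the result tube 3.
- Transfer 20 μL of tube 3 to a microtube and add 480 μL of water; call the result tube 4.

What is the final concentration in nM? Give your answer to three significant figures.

160 nM

Step 1: 10 mL + 190 mL = 200 mL total → factor 200/10 = 20
Step 2: 5-fold → factor 5
Step 3: 50 μL + 0.25 mL = 300 μL total → factor 300/50 = 6
Step 4: 20 μL + 480 μL = 500 μL total → factor 500/20 = 25
Overall dilution factor = 20 × 5 × 6 × 25 = 15000
Final = 2.40 mM / 15000 = 0.0001600 mM = 160 nM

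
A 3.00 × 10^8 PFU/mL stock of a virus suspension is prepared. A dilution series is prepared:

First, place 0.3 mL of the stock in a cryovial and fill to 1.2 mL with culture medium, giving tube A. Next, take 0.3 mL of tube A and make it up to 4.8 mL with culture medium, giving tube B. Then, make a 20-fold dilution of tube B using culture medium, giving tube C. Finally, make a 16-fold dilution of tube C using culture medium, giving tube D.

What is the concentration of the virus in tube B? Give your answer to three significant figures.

4.69 × 10^6 PFU/mL

Step 1: 0.3 mL brought to 1.2 mL → factor 1.2/0.3 = 4
Step 2: 0.3 mL brought to 4.8 mL → factor 4.8/0.3 = 16
Dilution factor through tube B = 4 × 16 = 64
[tube B] = 3.00 × 10^8 PFU/mL / 64 = 4.69 × 10^6 PFU/mL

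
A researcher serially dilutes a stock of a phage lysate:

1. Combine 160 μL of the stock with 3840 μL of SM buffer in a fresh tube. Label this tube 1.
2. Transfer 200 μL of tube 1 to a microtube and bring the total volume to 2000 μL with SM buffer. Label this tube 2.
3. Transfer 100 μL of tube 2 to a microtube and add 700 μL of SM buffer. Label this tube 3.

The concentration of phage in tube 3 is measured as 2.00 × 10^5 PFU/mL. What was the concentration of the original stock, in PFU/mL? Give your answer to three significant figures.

4.00 × 10^8 PFU/mL

Step 1: 160 μL + 3840 μL = 4000 μL total → factor 4000/160 = 25
Step 2: 200 μL brought to 2000 μL → factor 2000/200 = 10
Step 3: 100 μL + 700 μL = 800 μL total → factor 800/100 = 8
Overall dilution factor = 25 × 10 × 8 = 2000
Stock = 2.00 × 10^5 PFU/mL × 2000 = 4.00 × 10^8 PFU/mL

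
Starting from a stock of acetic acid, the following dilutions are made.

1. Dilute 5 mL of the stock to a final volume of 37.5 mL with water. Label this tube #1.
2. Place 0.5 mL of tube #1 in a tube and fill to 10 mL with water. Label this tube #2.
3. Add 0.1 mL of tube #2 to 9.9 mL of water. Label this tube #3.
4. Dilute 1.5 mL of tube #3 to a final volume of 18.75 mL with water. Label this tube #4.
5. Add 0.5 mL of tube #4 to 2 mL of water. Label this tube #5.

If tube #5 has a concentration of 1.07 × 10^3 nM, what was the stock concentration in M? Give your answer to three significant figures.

1.00 M

Step 1: 5 mL brought to 37.5 mL → factor 37.5/5 = 7.5
Step 2: 0.5 mL brought to 10 mL → factor 10/0.5 = 20
Step 3: 0.1 mL + 9.9 mL = 10 mL total → factor 10/0.1 = 100
Step 4: 1.5 mL brought to 18.75 mL → factor 18.75/1.5 = 12.5
Step 5: 0.5 mL + 2 mL = 2.5 mL total → factor 2.5/0.5 = 5
Overall dilution factor = 7.5 × 20 × 100 × 12.5 × 5 = 9.375 × 10^5
Stock = 1.07 × 10^3 nM × 9.375 × 10^5 = 1.003 × 10^9 nM = 1.00 M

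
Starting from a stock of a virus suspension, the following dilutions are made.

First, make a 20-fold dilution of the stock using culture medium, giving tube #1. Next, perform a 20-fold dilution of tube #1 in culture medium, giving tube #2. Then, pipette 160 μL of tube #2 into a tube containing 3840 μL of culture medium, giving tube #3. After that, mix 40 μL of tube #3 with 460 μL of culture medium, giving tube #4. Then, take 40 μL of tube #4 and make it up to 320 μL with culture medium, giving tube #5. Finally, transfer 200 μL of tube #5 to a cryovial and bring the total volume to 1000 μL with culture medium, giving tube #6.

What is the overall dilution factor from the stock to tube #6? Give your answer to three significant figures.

5.00 × 10^6

Step 1: 20-fold → factor 20
Step 2: 20-fold → factor 20
Step 3: 160 μL + 3840 μL = 4000 μL total → factor 4000/160 = 25
Step 4: 40 μL + 460 μL = 500 μL total → factor 500/40 = 12.5
Step 5: 40 μL brought to 320 μL → factor 320/40 = 8
Step 6: 200 μL brought to 1000 μL → factor 1000/200 = 5
Overall dilution factor = 20 × 20 × 25 × 12.5 × 8 × 5 = 5 × 10^6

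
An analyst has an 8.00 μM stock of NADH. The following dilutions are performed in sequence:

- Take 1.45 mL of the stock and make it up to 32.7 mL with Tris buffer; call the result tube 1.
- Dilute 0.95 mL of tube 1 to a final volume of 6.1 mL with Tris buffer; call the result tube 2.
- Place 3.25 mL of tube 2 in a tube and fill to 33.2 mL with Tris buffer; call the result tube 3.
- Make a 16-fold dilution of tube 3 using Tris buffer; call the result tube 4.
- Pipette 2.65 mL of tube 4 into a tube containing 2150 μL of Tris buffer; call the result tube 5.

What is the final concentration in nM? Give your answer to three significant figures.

Step 1: 1.45 mL brought to 32.7 mL → factor 32.7/1.45 = 22.552
Step 2: 0.95 mL brought to 6.1 mL → factor 6.1/0.95 = 6.4211
Step 3: 3.25 mL brought to 33.2 mL → factor 33.2/3.25 = 10.215
Step 4: 16-fold → factor 16
Step 5: 2.65 mL + 2150 μL = 4.8 mL total → factor 4.8/2.65 = 1.8113
Overall dilution factor = 22.552 × 6.4211 × 10.215 × 16 × 1.8113 = 42870
Final = 8.00 μM / 42870 = 0.0001866 μM = 0.187 nM

0.187 nM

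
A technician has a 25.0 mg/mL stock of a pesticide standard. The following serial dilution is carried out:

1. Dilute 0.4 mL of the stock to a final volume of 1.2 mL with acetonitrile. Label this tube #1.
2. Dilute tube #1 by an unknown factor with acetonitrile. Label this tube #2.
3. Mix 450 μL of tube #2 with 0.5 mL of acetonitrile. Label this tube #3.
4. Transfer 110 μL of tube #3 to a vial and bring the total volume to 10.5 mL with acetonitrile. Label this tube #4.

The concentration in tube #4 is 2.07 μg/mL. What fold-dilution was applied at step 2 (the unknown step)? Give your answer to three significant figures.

20.0-fold

Step 1: 0.4 mL brought to 1.2 mL → factor 1.2/0.4 = 3
Step 2: unknown factor x
Step 3: 450 μL + 0.5 mL = 950 μL total → factor 950/450 = 2.1111
Step 4: 110 μL brought to 10.5 mL → factor 10500/110 = 95.455
Product of known-step factors = 604.55
Overall factor = 25.0 mg/mL / (2.07 μg/mL) = 12077
x = 12077 / 604.55 = 20.0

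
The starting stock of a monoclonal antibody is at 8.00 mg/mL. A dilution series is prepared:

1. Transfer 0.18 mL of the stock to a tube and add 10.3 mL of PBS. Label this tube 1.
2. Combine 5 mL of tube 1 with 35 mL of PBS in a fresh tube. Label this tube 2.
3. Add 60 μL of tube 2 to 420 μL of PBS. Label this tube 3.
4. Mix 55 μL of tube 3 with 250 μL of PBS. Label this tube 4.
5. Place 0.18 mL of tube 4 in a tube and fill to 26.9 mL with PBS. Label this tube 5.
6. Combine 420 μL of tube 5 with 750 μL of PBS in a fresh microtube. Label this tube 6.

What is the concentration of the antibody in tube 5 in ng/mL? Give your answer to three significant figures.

Step 1: 0.18 mL + 10.3 mL = 10.48 mL total → factor 10.48/0.18 = 58.222
Step 2: 5 mL + 35 mL = 40 mL total → factor 40/5 = 8
Step 3: 60 μL + 420 μL = 480 μL total → factor 480/60 = 8
Step 4: 55 μL + 250 μL = 305 μL total → factor 305/55 = 5.5455
Step 5: 0.18 mL brought to 26.9 mL → factor 26.9/0.18 = 149.44
Dilution factor through tube 5 = 58.222 × 8 × 8 × 5.5455 × 149.44 = 3.0881 × 10^6
[tube 5] = 8.00 mg/mL / 3.0881 × 10^6 = 2.591 × 10^-6 mg/mL = 2.59 ng/mL

2.59 ng/mL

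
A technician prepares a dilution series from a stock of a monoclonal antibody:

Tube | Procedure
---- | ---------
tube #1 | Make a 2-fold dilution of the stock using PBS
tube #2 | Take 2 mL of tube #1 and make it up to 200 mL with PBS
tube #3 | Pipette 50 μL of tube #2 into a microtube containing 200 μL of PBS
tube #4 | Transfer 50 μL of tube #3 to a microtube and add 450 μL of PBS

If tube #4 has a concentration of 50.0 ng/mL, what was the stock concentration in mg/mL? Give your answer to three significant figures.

Step 1: 2-fold → factor 2
Step 2: 2 mL brought to 200 mL → factor 200/2 = 100
Step 3: 50 μL + 200 μL = 250 μL total → factor 250/50 = 5
Step 4: 50 μL + 450 μL = 500 μL total → factor 500/50 = 10
Overall dilution factor = 2 × 100 × 5 × 10 = 10000
Stock = 50.0 ng/mL × 10000 = 5.000 × 10^5 ng/mL = 0.500 mg/mL

0.500 mg/mL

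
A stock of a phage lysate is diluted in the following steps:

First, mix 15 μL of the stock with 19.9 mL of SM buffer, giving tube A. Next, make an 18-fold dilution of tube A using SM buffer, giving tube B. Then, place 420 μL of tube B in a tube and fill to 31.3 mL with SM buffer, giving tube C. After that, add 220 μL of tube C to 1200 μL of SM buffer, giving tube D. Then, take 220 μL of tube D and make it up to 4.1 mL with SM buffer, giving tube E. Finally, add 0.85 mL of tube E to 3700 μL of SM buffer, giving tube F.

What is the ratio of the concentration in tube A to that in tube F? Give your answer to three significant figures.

Step 1: 15 μL + 19.9 mL = 19915 μL total → factor 19915/15 = 1327.7
Step 2: 18-fold → factor 18
Step 3: 420 μL brought to 31.3 mL → factor 31300/420 = 74.524
Step 4: 220 μL + 1200 μL = 1420 μL total → factor 1420/220 = 6.4545
Step 5: 220 μL brought to 4.1 mL → factor 4100/220 = 18.636
Step 6: 0.85 mL + 3700 μL = 4.55 mL total → factor 4.55/0.85 = 5.3529
Dilution factor to tube A = 1327.7; to tube F = 1.1468 × 10^9
[tube A]/[tube F] = (factor to tube F)/(factor to tube A) = 1.1468 × 10^9/1327.7 = 8.64 × 10^5

8.64 × 10^5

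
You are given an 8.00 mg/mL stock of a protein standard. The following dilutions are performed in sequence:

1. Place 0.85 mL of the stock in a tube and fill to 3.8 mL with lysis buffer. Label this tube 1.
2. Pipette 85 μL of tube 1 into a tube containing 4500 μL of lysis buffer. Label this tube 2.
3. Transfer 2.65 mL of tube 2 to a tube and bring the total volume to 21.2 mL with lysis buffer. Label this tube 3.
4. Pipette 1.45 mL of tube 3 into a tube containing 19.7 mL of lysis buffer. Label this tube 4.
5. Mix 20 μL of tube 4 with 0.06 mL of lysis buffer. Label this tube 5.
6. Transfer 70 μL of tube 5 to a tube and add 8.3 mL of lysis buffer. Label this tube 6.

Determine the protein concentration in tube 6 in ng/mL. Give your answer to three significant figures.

Step 1: 0.85 mL brought to 3.8 mL → factor 3.8/0.85 = 4.4706
Step 2: 85 μL + 4500 μL = 4585 μL total → factor 4585/85 = 53.941
Step 3: 2.65 mL brought to 21.2 mL → factor 21.2/2.65 = 8
Step 4: 1.45 mL + 19.7 mL = 21.15 mL total → factor 21.15/1.45 = 14.586
Step 5: 20 μL + 0.06 mL = 80 μL total → factor 80/20 = 4
Step 6: 70 μL + 8.3 mL = 8370 μL total → factor 8370/70 = 119.57
Overall dilution factor = 4.4706 × 53.941 × 8 × 14.586 × 4 × 119.57 = 1.3459 × 10^7
Final = 8.00 mg/mL / 1.3459 × 10^7 = 5.944 × 10^-7 mg/mL = 0.594 ng/mL

0.594 ng/mL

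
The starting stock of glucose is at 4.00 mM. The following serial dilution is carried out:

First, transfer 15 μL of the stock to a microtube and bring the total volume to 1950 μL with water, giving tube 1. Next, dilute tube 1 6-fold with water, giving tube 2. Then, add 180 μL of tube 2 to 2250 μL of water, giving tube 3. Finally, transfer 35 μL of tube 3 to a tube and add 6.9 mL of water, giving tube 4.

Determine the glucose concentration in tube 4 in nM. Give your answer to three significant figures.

1.92 nM

Step 1: 15 μL brought to 1950 μL → factor 1950/15 = 130
Step 2: 6-fold → factor 6
Step 3: 180 μL + 2250 μL = 2430 μL total → factor 2430/180 = 13.5
Step 4: 35 μL + 6.9 mL = 6935 μL total → factor 6935/35 = 198.14
Overall dilution factor = 130 × 6 × 13.5 × 198.14 = 2.0864 × 10^6
Final = 4.00 mM / 2.0864 × 10^6 = 1.917 × 10^-6 mM = 1.92 nM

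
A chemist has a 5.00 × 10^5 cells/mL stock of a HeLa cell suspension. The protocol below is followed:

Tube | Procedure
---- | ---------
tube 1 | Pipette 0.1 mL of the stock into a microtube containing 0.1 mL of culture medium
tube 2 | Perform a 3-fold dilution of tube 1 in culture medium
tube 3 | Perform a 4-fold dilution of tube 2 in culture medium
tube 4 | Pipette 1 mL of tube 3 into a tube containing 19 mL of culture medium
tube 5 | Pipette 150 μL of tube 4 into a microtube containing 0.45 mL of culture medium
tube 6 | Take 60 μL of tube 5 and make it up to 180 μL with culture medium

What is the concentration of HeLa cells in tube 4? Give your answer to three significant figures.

1.04 × 10^3 cells/mL

Step 1: 0.1 mL + 0.1 mL = 0.2 mL total → factor 0.2/0.1 = 2
Step 2: 3-fold → factor 3
Step 3: 4-fold → factor 4
Step 4: 1 mL + 19 mL = 20 mL total → factor 20/1 = 20
Dilution factor through tube 4 = 2 × 3 × 4 × 20 = 480
[tube 4] = 5.00 × 10^5 cells/mL / 480 = 1.04 × 10^3 cells/mL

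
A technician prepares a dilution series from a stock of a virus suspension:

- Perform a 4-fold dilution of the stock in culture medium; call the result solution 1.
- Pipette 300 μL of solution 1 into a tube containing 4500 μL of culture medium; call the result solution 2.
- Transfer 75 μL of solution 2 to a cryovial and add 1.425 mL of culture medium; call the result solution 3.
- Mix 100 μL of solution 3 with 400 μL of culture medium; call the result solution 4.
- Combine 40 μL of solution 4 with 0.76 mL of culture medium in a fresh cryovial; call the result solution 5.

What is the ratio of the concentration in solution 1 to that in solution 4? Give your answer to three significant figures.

1.60 × 10^3

Step 1: 4-fold → factor 4
Step 2: 300 μL + 4500 μL = 4800 μL total → factor 4800/300 = 16
Step 3: 75 μL + 1.425 mL = 1500 μL total → factor 1500/75 = 20
Step 4: 100 μL + 400 μL = 500 μL total → factor 500/100 = 5
Dilution factor to solution 1 = 4; to solution 4 = 6400
[solution 1]/[solution 4] = (factor to solution 4)/(factor to solution 1) = 6400/4 = 1.60 × 10^3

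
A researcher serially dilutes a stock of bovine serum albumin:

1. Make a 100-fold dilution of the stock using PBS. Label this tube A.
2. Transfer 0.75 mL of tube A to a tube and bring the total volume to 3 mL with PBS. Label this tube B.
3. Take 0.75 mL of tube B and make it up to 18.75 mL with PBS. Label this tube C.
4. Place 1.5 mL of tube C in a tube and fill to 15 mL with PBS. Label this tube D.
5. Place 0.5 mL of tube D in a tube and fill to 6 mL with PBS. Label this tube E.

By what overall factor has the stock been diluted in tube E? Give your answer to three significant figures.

Step 1: 100-fold → factor 100
Step 2: 0.75 mL brought to 3 mL → factor 3/0.75 = 4
Step 3: 0.75 mL brought to 18.75 mL → factor 18.75/0.75 = 25
Step 4: 1.5 mL brought to 15 mL → factor 15/1.5 = 10
Step 5: 0.5 mL brought to 6 mL → factor 6/0.5 = 12
Overall dilution factor = 100 × 4 × 25 × 10 × 12 = 1.2 × 10^6

1.20 × 10^6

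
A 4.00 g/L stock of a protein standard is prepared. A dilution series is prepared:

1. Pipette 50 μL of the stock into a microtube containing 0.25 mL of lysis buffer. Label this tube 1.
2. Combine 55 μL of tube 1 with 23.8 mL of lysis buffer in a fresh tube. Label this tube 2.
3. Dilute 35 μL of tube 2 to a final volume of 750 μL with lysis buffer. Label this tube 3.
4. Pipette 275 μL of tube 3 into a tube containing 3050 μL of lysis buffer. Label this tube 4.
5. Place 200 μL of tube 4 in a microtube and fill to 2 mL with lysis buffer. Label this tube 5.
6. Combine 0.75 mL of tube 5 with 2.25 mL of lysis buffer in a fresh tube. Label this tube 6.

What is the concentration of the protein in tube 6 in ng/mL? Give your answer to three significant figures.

0.148 ng/mL

Step 1: 50 μL + 0.25 mL = 300 μL total → factor 300/50 = 6
Step 2: 55 μL + 23.8 mL = 23855 μL total → factor 23855/55 = 433.73
Step 3: 35 μL brought to 750 μL → factor 750/35 = 21.429
Step 4: 275 μL + 3050 μL = 3325 μL total → factor 3325/275 = 12.091
Step 5: 200 μL brought to 2 mL → factor 2000/200 = 10
Step 6: 0.75 mL + 2.25 mL = 3 mL total → factor 3/0.75 = 4
Overall dilution factor = 6 × 433.73 × 21.429 × 12.091 × 10 × 4 = 2.697 × 10^7
Final = 4.00 g/L / 2.697 × 10^7 = 1.483 × 10^-7 g/L = 0.148 ng/mL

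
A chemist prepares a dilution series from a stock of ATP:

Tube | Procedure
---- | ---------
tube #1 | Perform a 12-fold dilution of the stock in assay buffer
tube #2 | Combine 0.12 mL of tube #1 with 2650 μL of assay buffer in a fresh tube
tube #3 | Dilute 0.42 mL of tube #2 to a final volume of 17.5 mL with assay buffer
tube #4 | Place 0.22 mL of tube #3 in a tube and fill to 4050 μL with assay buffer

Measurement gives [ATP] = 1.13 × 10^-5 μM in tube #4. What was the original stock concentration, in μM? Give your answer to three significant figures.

2.40 μM

Step 1: 12-fold → factor 12
Step 2: 0.12 mL + 2650 μL = 2.77 mL total → factor 2.77/0.12 = 23.083
Step 3: 0.42 mL brought to 17.5 mL → factor 17.5/0.42 = 41.667
Step 4: 0.22 mL brought to 4050 μL → factor 4.05/0.22 = 18.409
Overall dilution factor = 12 × 23.083 × 41.667 × 18.409 = 2.1247 × 10^5
Stock = 1.13 × 10^-5 μM × 2.1247 × 10^5 = 2.40 μM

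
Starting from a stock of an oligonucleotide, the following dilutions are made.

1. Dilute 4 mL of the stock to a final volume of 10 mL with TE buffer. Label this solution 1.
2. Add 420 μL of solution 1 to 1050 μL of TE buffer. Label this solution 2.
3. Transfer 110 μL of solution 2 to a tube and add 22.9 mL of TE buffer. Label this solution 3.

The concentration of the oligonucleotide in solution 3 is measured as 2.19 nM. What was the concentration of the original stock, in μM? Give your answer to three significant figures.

4.01 μM

Step 1: 4 mL brought to 10 mL → factor 10/4 = 2.5
Step 2: 420 μL + 1050 μL = 1470 μL total → factor 1470/420 = 3.5
Step 3: 110 μL + 22.9 mL = 23010 μL total → factor 23010/110 = 209.18
Overall dilution factor = 2.5 × 3.5 × 209.18 = 1830.3
Stock = 2.19 nM × 1830.3 = 4008 nM = 4.01 μM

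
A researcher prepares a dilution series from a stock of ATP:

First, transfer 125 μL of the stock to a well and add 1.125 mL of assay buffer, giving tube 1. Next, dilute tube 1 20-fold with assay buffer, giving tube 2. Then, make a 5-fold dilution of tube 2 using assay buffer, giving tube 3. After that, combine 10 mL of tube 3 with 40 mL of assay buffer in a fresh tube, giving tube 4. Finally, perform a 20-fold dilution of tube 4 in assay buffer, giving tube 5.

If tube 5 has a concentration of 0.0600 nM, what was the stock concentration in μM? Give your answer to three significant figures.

Step 1: 125 μL + 1.125 mL = 1250 μL total → factor 1250/125 = 10
Step 2: 20-fold → factor 20
Step 3: 5-fold → factor 5
Step 4: 10 mL + 40 mL = 50 mL total → factor 50/10 = 5
Step 5: 20-fold → factor 20
Overall dilution factor = 10 × 20 × 5 × 5 × 20 = 1 × 10^5
Stock = 0.0600 nM × 1 × 10^5 = 6000 nM = 6.00 μM

6.00 μM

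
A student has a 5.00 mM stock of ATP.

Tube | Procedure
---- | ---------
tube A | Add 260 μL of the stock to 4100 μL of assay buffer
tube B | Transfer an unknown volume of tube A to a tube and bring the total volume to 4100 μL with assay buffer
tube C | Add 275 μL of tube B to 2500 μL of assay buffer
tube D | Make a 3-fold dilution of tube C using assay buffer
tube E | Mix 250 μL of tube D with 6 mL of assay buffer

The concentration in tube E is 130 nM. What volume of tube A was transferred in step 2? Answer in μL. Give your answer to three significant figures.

1.35 × 10^3 μL

Step 1: 260 μL + 4100 μL = 4360 μL total → factor 4360/260 = 16.769
Step 2: v brought to 4100 μL → factor = 4100 μL/v
Step 3: 275 μL + 2500 μL = 2775 μL total → factor 2775/275 = 10.091
Step 4: 3-fold → factor 3
Step 5: 250 μL + 6 mL = 6250 μL total → factor 6250/250 = 25
Product of known-step factors = 12691
Overall factor = 5.00 mM / (130 nM) = 38462
Step-2 factor = 38462 / 12691 = 3.0306
v = 4100 μL / 3.0306 = 1.35 × 10^3 μL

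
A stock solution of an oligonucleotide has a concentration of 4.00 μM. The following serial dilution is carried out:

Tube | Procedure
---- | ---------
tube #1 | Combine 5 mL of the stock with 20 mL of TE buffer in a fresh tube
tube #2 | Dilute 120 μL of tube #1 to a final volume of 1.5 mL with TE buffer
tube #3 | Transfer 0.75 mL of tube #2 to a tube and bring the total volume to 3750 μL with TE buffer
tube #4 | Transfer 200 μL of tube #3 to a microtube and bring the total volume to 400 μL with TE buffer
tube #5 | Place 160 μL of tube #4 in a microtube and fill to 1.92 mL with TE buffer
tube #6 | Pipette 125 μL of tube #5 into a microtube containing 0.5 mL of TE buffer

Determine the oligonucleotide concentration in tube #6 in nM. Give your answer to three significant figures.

Step 1: 5 mL + 20 mL = 25 mL total → factor 25/5 = 5
Step 2: 120 μL brought to 1.5 mL → factor 1500/120 = 12.5
Step 3: 0.75 mL brought to 3750 μL → factor 3.75/0.75 = 5
Step 4: 200 μL brought to 400 μL → factor 400/200 = 2
Step 5: 160 μL brought to 1.92 mL → factor 1920/160 = 12
Step 6: 125 μL + 0.5 mL = 625 μL total → factor 625/125 = 5
Overall dilution factor = 5 × 12.5 × 5 × 2 × 12 × 5 = 37500
Final = 4.00 μM / 37500 = 0.0001067 μM = 0.107 nM

0.107 nM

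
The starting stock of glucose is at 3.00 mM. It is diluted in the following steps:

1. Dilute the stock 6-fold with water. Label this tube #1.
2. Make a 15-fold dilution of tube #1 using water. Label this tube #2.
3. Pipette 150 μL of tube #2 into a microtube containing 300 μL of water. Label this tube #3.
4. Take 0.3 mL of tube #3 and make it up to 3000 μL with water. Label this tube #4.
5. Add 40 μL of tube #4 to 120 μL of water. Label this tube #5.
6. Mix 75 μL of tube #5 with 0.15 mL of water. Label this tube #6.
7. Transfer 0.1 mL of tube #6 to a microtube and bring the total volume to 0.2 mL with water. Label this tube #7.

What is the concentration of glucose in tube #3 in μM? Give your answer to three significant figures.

11.1 μM

Step 1: 6-fold → factor 6
Step 2: 15-fold → factor 15
Step 3: 150 μL + 300 μL = 450 μL total → factor 450/150 = 3
Dilution factor through tube #3 = 6 × 15 × 3 = 270
[tube #3] = 3.00 mM / 270 = 0.01111 mM = 11.1 μM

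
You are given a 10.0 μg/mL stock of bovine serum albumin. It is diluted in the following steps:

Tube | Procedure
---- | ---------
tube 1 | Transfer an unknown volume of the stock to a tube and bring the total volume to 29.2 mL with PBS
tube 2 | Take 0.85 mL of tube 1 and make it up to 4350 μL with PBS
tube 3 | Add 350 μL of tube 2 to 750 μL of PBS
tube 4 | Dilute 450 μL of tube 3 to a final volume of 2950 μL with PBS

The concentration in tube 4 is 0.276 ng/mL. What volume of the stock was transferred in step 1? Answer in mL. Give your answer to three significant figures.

0.0850 mL

Step 1: v brought to 29.2 mL → factor = 29.2 mL/v
Step 2: 0.85 mL brought to 4350 μL → factor 4.35/0.85 = 5.1176
Step 3: 350 μL + 750 μL = 1100 μL total → factor 1100/350 = 3.1429
Step 4: 450 μL brought to 2950 μL → factor 2950/450 = 6.5556
Product of known-step factors = 105.44
Overall factor = 10.0 μg/mL / (0.276 ng/mL) = 36232
Step-1 factor = 36232 / 105.44 = 343.63
v = 29.2 mL / 343.63 = 0.0850 mL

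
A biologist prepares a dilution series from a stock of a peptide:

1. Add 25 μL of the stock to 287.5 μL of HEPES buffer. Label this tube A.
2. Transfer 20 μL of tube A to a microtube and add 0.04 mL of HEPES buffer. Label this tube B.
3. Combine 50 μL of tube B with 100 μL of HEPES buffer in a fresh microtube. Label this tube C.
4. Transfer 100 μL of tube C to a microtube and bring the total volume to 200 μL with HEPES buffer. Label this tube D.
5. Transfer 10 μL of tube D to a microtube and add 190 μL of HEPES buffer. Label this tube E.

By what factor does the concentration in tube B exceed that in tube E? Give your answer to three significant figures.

Step 1: 25 μL + 287.5 μL = 312.5 μL total → factor 312.5/25 = 12.5
Step 2: 20 μL + 0.04 mL = 60 μL total → factor 60/20 = 3
Step 3: 50 μL + 100 μL = 150 μL total → factor 150/50 = 3
Step 4: 100 μL brought to 200 μL → factor 200/100 = 2
Step 5: 10 μL + 190 μL = 200 μL total → factor 200/10 = 20
Dilution factor to tube B = 37.5; to tube E = 4500
[tube B]/[tube E] = (factor to tube E)/(factor to tube B) = 4500/37.5 = 120

120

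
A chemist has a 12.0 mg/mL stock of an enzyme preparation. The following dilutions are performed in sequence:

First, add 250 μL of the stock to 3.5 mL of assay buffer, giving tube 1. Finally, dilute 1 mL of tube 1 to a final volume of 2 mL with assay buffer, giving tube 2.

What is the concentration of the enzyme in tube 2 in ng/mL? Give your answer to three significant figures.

Step 1: 250 μL + 3.5 mL = 3750 μL total → factor 3750/250 = 15
Step 2: 1 mL brought to 2 mL → factor 2/1 = 2
Overall dilution factor = 15 × 2 = 30
Final = 12.0 mg/mL / 30 = 0.4000 mg/mL = 4.00 × 10^5 ng/mL

4.00 × 10^5 ng/mL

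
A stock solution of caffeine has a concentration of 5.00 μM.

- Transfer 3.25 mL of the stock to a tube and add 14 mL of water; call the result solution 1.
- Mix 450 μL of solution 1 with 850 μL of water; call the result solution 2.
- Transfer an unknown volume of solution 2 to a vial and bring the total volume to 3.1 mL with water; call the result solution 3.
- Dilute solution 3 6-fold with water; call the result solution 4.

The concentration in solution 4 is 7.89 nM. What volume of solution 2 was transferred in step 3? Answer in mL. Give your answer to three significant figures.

0.450 mL

Step 1: 3.25 mL + 14 mL = 17.25 mL total → factor 17.25/3.25 = 5.3077
Step 2: 450 μL + 850 μL = 1300 μL total → factor 1300/450 = 2.8889
Step 3: v brought to 3.1 mL → factor = 3.1 mL/v
Step 4: 6-fold → factor 6
Product of known-step factors = 92
Overall factor = 5.00 μM / (7.89 nM) = 633.71
Step-3 factor = 633.71 / 92 = 6.8882
v = 3.1 mL / 6.8882 = 0.450 mL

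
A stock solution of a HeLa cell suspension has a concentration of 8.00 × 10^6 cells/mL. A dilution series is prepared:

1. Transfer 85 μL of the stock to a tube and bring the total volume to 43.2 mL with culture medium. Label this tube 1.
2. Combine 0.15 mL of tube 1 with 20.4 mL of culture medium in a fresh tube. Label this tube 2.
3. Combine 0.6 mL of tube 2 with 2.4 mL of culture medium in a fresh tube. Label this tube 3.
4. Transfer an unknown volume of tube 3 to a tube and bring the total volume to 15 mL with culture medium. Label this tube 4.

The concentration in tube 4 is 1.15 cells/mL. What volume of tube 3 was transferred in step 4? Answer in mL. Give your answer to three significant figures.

Step 1: 85 μL brought to 43.2 mL → factor 43200/85 = 508.24
Step 2: 0.15 mL + 20.4 mL = 20.55 mL total → factor 20.55/0.15 = 137
Step 3: 0.6 mL + 2.4 mL = 3 mL total → factor 3/0.6 = 5
Step 4: v brought to 15 mL → factor = 15 mL/v
Product of known-step factors = 3.4814 × 10^5
Overall factor = 8.00 × 10^6 cells/mL / (1.15 cells/mL) = 6.9565 × 10^6
Step-4 factor = 6.9565 × 10^6 / 3.4814 × 10^5 = 19.982
v = 15 mL / 19.982 = 0.751 mL

0.751 mL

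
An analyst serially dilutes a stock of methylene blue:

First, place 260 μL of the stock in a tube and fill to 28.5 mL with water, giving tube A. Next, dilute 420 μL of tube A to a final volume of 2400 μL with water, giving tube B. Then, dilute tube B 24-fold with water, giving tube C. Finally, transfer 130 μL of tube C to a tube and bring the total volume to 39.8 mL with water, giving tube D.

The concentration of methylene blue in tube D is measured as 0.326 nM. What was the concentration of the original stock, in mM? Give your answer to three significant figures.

1.50 mM

Step 1: 260 μL brought to 28.5 mL → factor 28500/260 = 109.62
Step 2: 420 μL brought to 2400 μL → factor 2400/420 = 5.7143
Step 3: 24-fold → factor 24
Step 4: 130 μL brought to 39.8 mL → factor 39800/130 = 306.15
Overall dilution factor = 109.62 × 5.7143 × 24 × 306.15 = 4.6024 × 10^6
Stock = 0.326 nM × 4.6024 × 10^6 = 1.500 × 10^6 nM = 1.50 mM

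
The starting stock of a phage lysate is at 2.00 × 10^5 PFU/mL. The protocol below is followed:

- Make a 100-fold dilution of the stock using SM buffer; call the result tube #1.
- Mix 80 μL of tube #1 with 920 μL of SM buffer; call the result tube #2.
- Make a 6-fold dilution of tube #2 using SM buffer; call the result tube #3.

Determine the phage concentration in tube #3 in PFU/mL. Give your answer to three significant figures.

26.7 PFU/mL

Step 1: 100-fold → factor 100
Step 2: 80 μL + 920 μL = 1000 μL total → factor 1000/80 = 12.5
Step 3: 6-fold → factor 6
Overall dilution factor = 100 × 12.5 × 6 = 7500
Final = 2.00 × 10^5 PFU/mL / 7500 = 26.7 PFU/mL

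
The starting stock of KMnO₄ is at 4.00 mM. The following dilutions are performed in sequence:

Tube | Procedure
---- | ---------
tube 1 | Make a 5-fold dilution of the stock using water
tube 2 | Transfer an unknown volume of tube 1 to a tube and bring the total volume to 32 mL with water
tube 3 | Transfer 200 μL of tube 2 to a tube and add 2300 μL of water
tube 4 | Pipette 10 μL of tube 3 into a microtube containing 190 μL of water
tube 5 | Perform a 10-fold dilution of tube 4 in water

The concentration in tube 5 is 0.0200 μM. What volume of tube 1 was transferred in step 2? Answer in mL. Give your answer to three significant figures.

Step 1: 5-fold → factor 5
Step 2: v brought to 32 mL → factor = 32 mL/v
Step 3: 200 μL + 2300 μL = 2500 μL total → factor 2500/200 = 12.5
Step 4: 10 μL + 190 μL = 200 μL total → factor 200/10 = 20
Step 5: 10-fold → factor 10
Product of known-step factors = 12500
Overall factor = 4.00 mM / (0.0200 μM) = 2 × 10^5
Step-2 factor = 2 × 10^5 / 12500 = 16
v = 32 mL / 16 = 2.00 mL

2.00 mL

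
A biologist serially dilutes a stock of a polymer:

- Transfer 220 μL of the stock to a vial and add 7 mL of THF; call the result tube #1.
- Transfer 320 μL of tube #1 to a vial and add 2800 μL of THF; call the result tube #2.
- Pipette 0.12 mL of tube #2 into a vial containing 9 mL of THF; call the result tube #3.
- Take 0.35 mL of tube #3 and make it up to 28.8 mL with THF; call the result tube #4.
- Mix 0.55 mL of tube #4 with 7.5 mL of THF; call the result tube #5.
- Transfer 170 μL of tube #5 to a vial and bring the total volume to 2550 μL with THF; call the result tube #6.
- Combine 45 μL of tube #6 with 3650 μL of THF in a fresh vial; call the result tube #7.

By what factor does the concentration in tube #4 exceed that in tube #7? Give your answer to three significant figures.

1.80 × 10^4

Step 1: 220 μL + 7 mL = 7220 μL total → factor 7220/220 = 32.818
Step 2: 320 μL + 2800 μL = 3120 μL total → factor 3120/320 = 9.75
Step 3: 0.12 mL + 9 mL = 9.12 mL total → factor 9.12/0.12 = 76
Step 4: 0.35 mL brought to 28.8 mL → factor 28.8/0.35 = 82.286
Step 5: 0.55 mL + 7.5 mL = 8.05 mL total → factor 8.05/0.55 = 14.636
Step 6: 170 μL brought to 2550 μL → factor 2550/170 = 15
Step 7: 45 μL + 3650 μL = 3695 μL total → factor 3695/45 = 82.111
Dilution factor to tube #4 = 2.001 × 10^6; to tube #7 = 3.6073 × 10^10
[tube #4]/[tube #7] = (factor to tube #7)/(factor to tube #4) = 3.6073 × 10^10/2.001 × 10^6 = 1.80 × 10^4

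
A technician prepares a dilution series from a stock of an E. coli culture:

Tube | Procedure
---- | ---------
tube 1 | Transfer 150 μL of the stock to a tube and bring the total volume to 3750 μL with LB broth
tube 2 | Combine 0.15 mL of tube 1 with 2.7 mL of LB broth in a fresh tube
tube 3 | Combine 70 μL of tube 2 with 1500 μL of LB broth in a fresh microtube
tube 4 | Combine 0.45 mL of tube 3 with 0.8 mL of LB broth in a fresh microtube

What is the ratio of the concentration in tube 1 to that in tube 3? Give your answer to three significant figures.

Step 1: 150 μL brought to 3750 μL → factor 3750/150 = 25
Step 2: 0.15 mL + 2.7 mL = 2.85 mL total → factor 2.85/0.15 = 19
Step 3: 70 μL + 1500 μL = 1570 μL total → factor 1570/70 = 22.429
Dilution factor to tube 1 = 25; to tube 3 = 10654
[tube 1]/[tube 3] = (factor to tube 3)/(factor to tube 1) = 10654/25 = 426

426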